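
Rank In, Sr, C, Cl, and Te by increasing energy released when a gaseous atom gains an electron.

C is in period 2, group 14; Cl is in period 3, group 17; Sr is in period 5, group 2; In is in period 5, group 13; Te is in period 5, group 16.
Atoms with high Z_eff and room in the valence shell (especially the halogens) have the most exothermic electron affinities.
Here both period and group differ, so the two effects have to be weighed against each other.
In > Sr: both are in period 5; the period trend gives In the larger value.
C > In: both effects reinforce here, so C is clearly the higher of the two.
Te > C: the two effects oppose for this pair; the across-period effect wins (190 vs 122 kJ/mol).
Cl > Te: relative to Te, both the across-period and down-group shifts push Cl's electron affinity up.
For reference (kJ/mol): C 122, Cl 349, Sr 5, In 29, Te 190.
So from lowest to highest: Sr < In < C < Te < Cl.

Sr < In < C < Te < Cl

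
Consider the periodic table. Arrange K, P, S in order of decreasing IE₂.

K > S > P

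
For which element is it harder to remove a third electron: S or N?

N

After 2 electrons have been removed, what remains? S²⁺ still has 4 valence electrons; N²⁺ still has 3 valence electrons.
All are still removing valence electrons, so compare the +2 ions as you would atoms: IE_3 generally rises across a period (higher Z_eff) and falls down a group (larger shell), subject to the usual subshell exceptions.
Valence configurations: S²⁺ [Ne]3s²3p², N²⁺ [He]2s²2p¹.
Tabulated IE_3 (kJ/mol): S 3357, N 4578.
Putting it together, IE_3: S < N.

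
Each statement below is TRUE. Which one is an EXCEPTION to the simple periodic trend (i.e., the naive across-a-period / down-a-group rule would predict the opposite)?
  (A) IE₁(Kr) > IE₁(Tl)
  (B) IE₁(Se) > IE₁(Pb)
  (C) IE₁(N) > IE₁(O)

(C)

The general trend: IE₁ increases across a period and decreases down a group.
(A) Kr (period 4, group 18) vs Tl (period 6, group 13): the stated order agrees with the simple trend.
(B) Se (period 4, group 16) vs Pb (period 6, group 14): the stated order agrees with the simple trend.
(C) N (period 2, group 15) vs O (period 2, group 16): the stated order contradicts the simple trend.
The exception is (C): pairing an electron in O's 2p⁴ costs repulsion energy, so O ionizes more easily than half-filled N (2p³).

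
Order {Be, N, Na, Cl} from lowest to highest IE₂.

After 1 electron has been removed, what remains? Be⁺ still has 1 valence electron; N⁺ still has 4 valence electrons; Na⁺ is the bare [Ne] core; Cl⁺ still has 6 valence electrons.
Core electrons are held far more tightly than valence electrons, so Na tops the IE_2 order.
Valence configurations: Be⁺ [He]2s¹, N⁺ [He]2s²2p², Cl⁺ [Ne]3s²3p⁴.
Tabulated IE_2 (kJ/mol): Be 1757, N 2856, Na 4562, Cl 2298.
So the second ionization energies run Be < Cl < N < Na.

Be, Cl, N, Na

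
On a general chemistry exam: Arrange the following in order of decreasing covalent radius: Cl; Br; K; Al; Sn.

K, Sn, Al, Br, Cl

Al is in period 3, group 13; Cl is in period 3, group 17; K is in period 4, group 1; Br is in period 4, group 17; Sn is in period 5, group 14.
Atomic radius shrinks across a period as nuclear charge pulls the same shell inward, and grows down a group as new shells are added.
These span different periods and groups, so the two trends combine.
Br > Cl: they share group 17; the group trend gives Br the larger value.
Al > Br: period and group pull opposite ways; the across-period shift dominates (126 vs 114 pm).
Sn > Al: period and group pull opposite ways; the down-group shift dominates (140 vs 126 pm).
K > Sn: period and group pull opposite ways; the across-period shift dominates (196 vs 140 pm).
For reference (pm): Al 126, Cl 99, K 196, Br 114, Sn 140.
So from largest to smallest: K > Sn > Al > Br > Cl.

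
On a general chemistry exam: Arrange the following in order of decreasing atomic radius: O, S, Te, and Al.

Te > Al > S > O

O is in period 2, group 16; Al is in period 3, group 13; S is in period 3, group 16; Te is in period 5, group 16.
Moving right in a period, electrons are added to the same shell under a stronger nuclear pull, so atoms get smaller; moving down, a new shell is opened and atoms get larger.
These span different periods and groups, so the two trends combine.
S > O: they share group 16; the group trend gives S the larger value.
Al > S: Al lies to the left of S in period 3, so the across-period effect alone puts Al larger.
Te > Al: period and group pull opposite ways; the down-group shift dominates (136 vs 126 pm).
Tabulated atomic radius (pm): O 63, Al 126, S 103, Te 136.
So from largest to smallest: Te > Al > S > O.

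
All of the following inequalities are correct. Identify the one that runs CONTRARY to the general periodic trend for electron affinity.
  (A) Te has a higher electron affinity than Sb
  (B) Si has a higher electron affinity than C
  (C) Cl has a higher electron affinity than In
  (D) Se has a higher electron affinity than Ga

(B)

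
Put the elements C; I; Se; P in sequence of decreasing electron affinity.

I > Se > C > P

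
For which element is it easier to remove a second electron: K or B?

Consider each +1 ion: K⁺ is the bare [Ar] core; B⁺ still has 2 valence electrons.
Pulling an electron out of a noble-gas core costs far more than removing a remaining valence electron, so K sits at the high end of IE_2.
Tabulated IE_2 (kJ/mol): K 3052, B 2427.
Overall IE_2 order: B < K.

B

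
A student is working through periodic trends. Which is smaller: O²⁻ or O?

Forming O²⁻ adds 2 electrons to O. More electron–electron repulsion in the same shell, with unchanged nuclear charge, lets the cloud expand.
An anion is larger than its parent atom: O²⁻ > O.

O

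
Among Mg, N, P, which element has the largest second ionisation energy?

N

Consider each +1 ion: Mg⁺ still has 1 valence electron; N⁺ still has 4 valence electrons; P⁺ still has 4 valence electrons.
All are still removing valence electrons, so compare the +1 ions as you would atoms: IE_2 generally rises across a period (higher Z_eff) and falls down a group (larger shell), subject to the usual subshell exceptions.
Valence configurations: Mg⁺ [Ne]3s¹, N⁺ [He]2s²2p², P⁺ [Ne]3s²3p².
The numbers (kJ/mol): Mg 1451, N 2856, P 1907.
So the second ionization energies run Mg < P < N.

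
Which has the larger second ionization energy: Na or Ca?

Consider each +1 ion: Na⁺ is the bare [Ne] core; Ca⁺ still has 1 valence electron.
Core electrons are held far more tightly than valence electrons, so Na tops the IE_2 order.
Approximate IE_2 values (kJ/mol): Na 4562, Ca 1145.
Hence IE_2: Ca < Na.

Na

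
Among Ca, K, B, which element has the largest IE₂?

IE_2 is the cost of taking one more electron from the +1 cation: Ca⁺ still has 1 valence electron; K⁺ is the bare [Ar] core; B⁺ still has 2 valence electrons.
Pulling an electron out of a noble-gas core costs far more than removing a remaining valence electron, so K sits at the high end of IE_2.
Valence configurations: Ca⁺ [Ar]4s¹, B⁺ [He]2s².
Tabulated IE_2 (kJ/mol): Ca 1145, K 3052, B 2427.
So the second ionization energies run Ca < B < K.

K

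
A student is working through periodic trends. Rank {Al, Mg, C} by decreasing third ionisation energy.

IE_3 is the cost of taking one more electron from the +2 cation: Al²⁺ still has 1 valence electron; Mg²⁺ is the bare [Ne] core; C²⁺ still has 2 valence electrons.
Breaking into a closed-shell core is much more expensive than removing a leftover valence electron — Mg has the largest IE_3 here.
Valence configurations: Al²⁺ [Ne]3s¹, C²⁺ [He]2s².
Approximate IE_3 values (kJ/mol): Al 2745, Mg 7733, C 4620.
Overall IE_3 order: Al < C < Mg.

Mg, C, Al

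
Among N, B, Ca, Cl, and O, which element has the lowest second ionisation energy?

Consider each +1 ion: N⁺ still has 4 valence electrons; B⁺ still has 2 valence electrons; Ca⁺ still has 1 valence electron; Cl⁺ still has 6 valence electrons; O⁺ still has 5 valence electrons.
All are still removing valence electrons, so compare the +1 ions as you would atoms: IE_2 generally rises across a period (higher Z_eff) and falls down a group (larger shell), subject to the usual subshell exceptions.
Valence configurations: N⁺ [He]2s²2p², B⁺ [He]2s², Ca⁺ [Ar]4s¹, Cl⁺ [Ne]3s²3p⁴, O⁺ [He]2s²2p³.
The numbers (kJ/mol): N 2856, B 2427, Ca 1145, Cl 2298, O 3388.
Hence IE_2: Ca < Cl < B < N < O.

Ca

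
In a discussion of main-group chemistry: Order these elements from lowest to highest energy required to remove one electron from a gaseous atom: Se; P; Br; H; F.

Se < P < Br < H < F

First ionization energy rises across a period (greater Z_eff holds electrons more tightly) and falls down a group (valence electrons are farther from the nucleus).
Neither a single period nor a single group — weigh both effects.
P > Se: period and group pull opposite ways; the down-group shift dominates (1012 vs 941 kJ/mol).
Br > P: period and group pull opposite ways; the across-period shift dominates (1140 vs 1012 kJ/mol).
H > Br: period and group pull opposite ways; the down-group shift dominates (1312 vs 1140 kJ/mol).
F > H: period and group pull opposite ways; the across-period shift dominates (1681 vs 1312 kJ/mol).
Approximate values (kJ/mol): H 1312, F 1681, P 1012, Se 941, Br 1140.
So from lowest to highest: Se < P < Br < H < F.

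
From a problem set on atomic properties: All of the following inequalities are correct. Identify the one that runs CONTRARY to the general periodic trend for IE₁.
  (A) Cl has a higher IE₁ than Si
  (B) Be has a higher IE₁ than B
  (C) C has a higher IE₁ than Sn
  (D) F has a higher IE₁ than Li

(B)

The general trend: IE₁ increases across a period and decreases down a group.
(A) Cl (period 3, group 17) vs Si (period 3, group 14): the stated order agrees with the simple trend.
(B) Be (period 2, group 2) vs B (period 2, group 13): the stated order contradicts the simple trend.
(C) C (period 2, group 14) vs Sn (period 5, group 14): the stated order agrees with the simple trend.
(D) F (period 2, group 17) vs Li (period 2, group 1): the stated order agrees with the simple trend.
The exception is (B): removing B's lone 2p electron is easier than breaking Be's filled 2s².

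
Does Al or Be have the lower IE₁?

Al

Be is in period 2, group 2; Al is in period 3, group 13.
IE₁ increases left→right with effective nuclear charge and decreases top→bottom as the valence shell moves farther out.
A diagonal step moves right (one effect) and down (the opposite effect) at once.
Be > Al: the two effects oppose for this pair; the down-group effect wins (900 vs 578 kJ/mol).
Approximate values (kJ/mol): Be 900, Al 578.
So Al has the lower IE₁ (Al < Be).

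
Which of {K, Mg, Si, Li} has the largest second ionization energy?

The second ionization energy removes an electron from the +1 ion. For each element: K⁺ is the bare [Ar] core; Mg⁺ still has 1 valence electron; Si⁺ still has 3 valence electrons; Li⁺ is the bare [He] core.
Core electrons are held far more tightly than valence electrons, so K and Li top the IE_2 order.
Valence configurations: Mg⁺ [Ne]3s¹, Si⁺ [Ne]3s²3p¹.
The numbers (kJ/mol): K 3052, Mg 1451, Si 1577, Li 7298.
Putting it together, IE_2: Mg < Si < K < Li.

Li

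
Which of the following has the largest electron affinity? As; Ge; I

I

Ge is in period 4, group 14; As is in period 4, group 15; I is in period 5, group 17.
Atoms with high Z_eff and room in the valence shell (especially the halogens) have the most exothermic electron affinities.
Neither a single period nor a single group — weigh both effects.
Ge > As: this pair runs against the simple trend — see the exception note.
I > Ge: the two effects oppose for this pair; the across-period effect wins (295 vs 119 kJ/mol).
Note the exception: Ge has a higher electron affinity than As, contrary to the simple trend — adding an electron to As's half-filled 4p³ is unfavourable, so Ge (4p²) has the more exothermic EA.
Tabulated electron affinity (kJ/mol): Ge 119, As 78, I 295.
The largest electron affinity among these belongs to I.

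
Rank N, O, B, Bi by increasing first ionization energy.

Bi, B, O, N

B is in period 2, group 13; N is in period 2, group 15; O is in period 2, group 16; Bi is in period 6, group 15.
IE₁ increases left→right with effective nuclear charge and decreases top→bottom as the valence shell moves farther out.
These span different periods and groups, so the two trends combine.
B > Bi: the two effects oppose for this pair; the down-group effect wins (801 vs 703 kJ/mol).
O > B: O lies to the right of B in period 2, so the across-period effect alone puts O higher.
N > O: this pair runs against the simple trend — see the exception note.
Note the exception: N has a higher first ionization energy than O, contrary to the simple trend — pairing an electron in O's 2p⁴ costs repulsion energy, so O ionizes more easily than half-filled N (2p³).
For reference (kJ/mol): B 801, N 1402, O 1314, Bi 703.
So from lowest to highest: Bi < B < O < N.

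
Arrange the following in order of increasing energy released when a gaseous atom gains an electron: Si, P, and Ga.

Atoms with high Z_eff and room in the valence shell (especially the halogens) have the most exothermic electron affinities.
These span different periods and groups, so the two trends combine.
P > Ga: both effects reinforce here, so P is clearly the higher of the two.
Si > P: this pair runs against the simple trend — see the exception note.
Note the exception: Si has a higher electron affinity than P, contrary to the simple trend — adding an electron to P's half-filled 3p³ is unfavourable, so Si (3p²) has the more exothermic EA.
For reference (kJ/mol): Si 134, P 72, Ga 29.
So from lowest to highest: Ga < P < Si.

Ga, P, Si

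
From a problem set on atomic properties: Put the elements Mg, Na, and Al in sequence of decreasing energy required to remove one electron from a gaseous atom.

Mg, Al, Na

IE₁ increases left→right with effective nuclear charge and decreases top→bottom as the valence shell moves farther out.
All lie in period 3; the across-period trend (first ionization energy increases left to right) applies, with the exception below.
Note the exception: Mg has a higher first ionization energy than Al, contrary to the simple trend — Al's single 3p electron is easier to remove than one from Mg's filled 3s².
Approximate values (kJ/mol): Na 496, Mg 738, Al 578.
So from highest to lowest: Mg > Al > Na.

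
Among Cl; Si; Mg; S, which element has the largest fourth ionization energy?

Mg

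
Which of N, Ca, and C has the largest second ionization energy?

The second ionization energy removes an electron from the +1 ion. For each element: N⁺ still has 4 valence electrons; Ca⁺ still has 1 valence electron; C⁺ still has 3 valence electrons.
All are still removing valence electrons, so compare the +1 ions as you would atoms: IE_2 generally rises across a period (higher Z_eff) and falls down a group (larger shell), subject to the usual subshell exceptions.
Valence configurations: N⁺ [He]2s²2p², Ca⁺ [Ar]4s¹, C⁺ [He]2s²2p¹.
Approximate IE_2 values (kJ/mol): N 2856, Ca 1145, C 2353.
Overall IE_2 order: Ca < C < N.

N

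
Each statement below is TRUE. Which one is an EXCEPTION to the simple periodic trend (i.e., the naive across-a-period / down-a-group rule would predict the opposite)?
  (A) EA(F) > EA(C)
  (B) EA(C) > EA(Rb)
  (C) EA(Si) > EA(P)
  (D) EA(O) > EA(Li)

The general trend: electron affinity increases across a period and decreases down a group.
(A) F (period 2, group 17) vs C (period 2, group 14): the stated order agrees with the simple trend.
(B) C (period 2, group 14) vs Rb (period 5, group 1): the stated order agrees with the simple trend.
(C) Si (period 3, group 14) vs P (period 3, group 15): the stated order contradicts the simple trend.
(D) O (period 2, group 16) vs Li (period 2, group 1): the stated order agrees with the simple trend.
The exception is (C): adding an electron to P's half-filled 3p³ is unfavourable, so Si (3p²) has the more exothermic EA.

(C)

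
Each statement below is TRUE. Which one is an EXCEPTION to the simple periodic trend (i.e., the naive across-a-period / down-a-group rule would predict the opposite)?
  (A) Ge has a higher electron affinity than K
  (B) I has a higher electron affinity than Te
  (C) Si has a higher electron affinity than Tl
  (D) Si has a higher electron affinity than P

The general trend: electron affinity increases across a period and decreases down a group.
(A) Ge (period 4, group 14) vs K (period 4, group 1): the stated order agrees with the simple trend.
(B) I (period 5, group 17) vs Te (period 5, group 16): the stated order agrees with the simple trend.
(C) Si (period 3, group 14) vs Tl (period 6, group 13): the stated order agrees with the simple trend.
(D) Si (period 3, group 14) vs P (period 3, group 15): the stated order contradicts the simple trend.
The exception is (D): adding an electron to P's half-filled 3p³ is unfavourable, so Si (3p²) has the more exothermic EA.

(D)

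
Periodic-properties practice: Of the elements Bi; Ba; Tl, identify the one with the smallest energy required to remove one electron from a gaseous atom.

First ionization energy rises across a period (greater Z_eff holds electrons more tightly) and falls down a group (valence electrons are farther from the nucleus).
All lie in period 6, so first ionization energy increases left to right.
The smallest energy required to remove one electron from a gaseous atom among these belongs to Ba.

Ba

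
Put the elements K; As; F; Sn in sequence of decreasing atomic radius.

K > Sn > As > F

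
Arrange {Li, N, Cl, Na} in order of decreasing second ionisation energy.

Li, Na, N, Cl

The second ionization energy removes an electron from the +1 ion. For each element: Li⁺ is the bare [He] core; N⁺ still has 4 valence electrons; Cl⁺ still has 6 valence electrons; Na⁺ is the bare [Ne] core.
Core electrons are held far more tightly than valence electrons, so Na and Li top the IE_2 order.
Valence configurations: N⁺ [He]2s²2p², Cl⁺ [Ne]3s²3p⁴.
Tabulated IE_2 (kJ/mol): Li 7298, N 2856, Cl 2298, Na 4562.
Hence IE_2: Cl < N < Na < Li.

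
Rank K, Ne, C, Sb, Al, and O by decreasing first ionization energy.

Ne > O > C > Sb > Al > K

C is in period 2, group 14; O is in period 2, group 16; Ne is in period 2, group 18; Al is in period 3, group 13; K is in period 4, group 1; Sb is in period 5, group 15.
Removing the outermost electron gets harder across a period and easier down a group.
Here both period and group differ, so the two effects have to be weighed against each other.
Al > K: relative to K, both the across-period and down-group shifts push Al's first ionization energy up.
Sb > Al: the two effects oppose for this pair; the across-period effect wins (831 vs 578 kJ/mol).
C > Sb: the two effects oppose for this pair; the down-group effect wins (1086 vs 831 kJ/mol).
O > C: both are in period 2; the period trend gives O the larger value.
Ne > O: both are in period 2; the period trend gives Ne the larger value.
For reference (kJ/mol): C 1086, O 1314, Ne 2081, Al 578, K 419, Sb 831.
So from highest to lowest: Ne > O > C > Sb > Al > K.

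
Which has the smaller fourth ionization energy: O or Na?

O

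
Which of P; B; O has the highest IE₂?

After 1 electron has been removed, what remains? P⁺ still has 4 valence electrons; B⁺ still has 2 valence electrons; O⁺ still has 5 valence electrons.
All are still removing valence electrons, so compare the +1 ions as you would atoms: IE_2 generally rises across a period (higher Z_eff) and falls down a group (larger shell), subject to the usual subshell exceptions.
Valence configurations: P⁺ [Ne]3s²3p², B⁺ [He]2s², O⁺ [He]2s²2p³.
The numbers (kJ/mol): P 1907, B 2427, O 3388.
Overall IE_2 order: P < B < O.

O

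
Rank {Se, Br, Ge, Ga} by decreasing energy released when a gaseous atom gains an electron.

Ga is in period 4, group 13; Ge is in period 4, group 14; Se is in period 4, group 16; Br is in period 4, group 17.
Adding an electron releases more energy for atoms nearer the top right (short of the noble gases).
All lie in period 4, so electron affinity increases left to right.
So from highest to lowest: Br > Se > Ge > Ga.

Br, Se, Ge, Ga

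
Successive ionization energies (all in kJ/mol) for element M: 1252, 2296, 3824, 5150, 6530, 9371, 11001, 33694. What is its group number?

Group 17

Look for the largest jump between consecutive ionization energies: IE8/IE7 ≈ 3.1, far larger than any earlier ratio.
That jump marks the point where a core electron is being removed. So the atom has 7 valence electrons.
A main-group element with 7 valence electrons is in group 17.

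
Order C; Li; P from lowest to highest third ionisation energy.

Consider each +2 ion: C²⁺ still has 2 valence electrons; Li²⁺ is already 1 electron into the core; P²⁺ still has 3 valence electrons.
Core electrons are held far more tightly than valence electrons, so Li tops the IE_3 order.
Valence configurations: C²⁺ [He]2s², P²⁺ [Ne]3s²3p¹.
Approximate IE_3 values (kJ/mol): C 4620, Li 11815, P 2914.
Hence IE_3: P < C < Li.

P, C, Li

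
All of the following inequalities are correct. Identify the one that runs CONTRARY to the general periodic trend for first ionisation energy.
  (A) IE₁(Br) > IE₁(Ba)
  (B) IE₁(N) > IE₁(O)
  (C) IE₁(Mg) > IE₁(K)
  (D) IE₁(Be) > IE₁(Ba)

The general trend: first ionisation energy increases across a period and decreases down a group.
(A) Br (period 4, group 17) vs Ba (period 6, group 2): the stated order agrees with the simple trend.
(B) N (period 2, group 15) vs O (period 2, group 16): the stated order contradicts the simple trend.
(C) Mg (period 3, group 2) vs K (period 4, group 1): the stated order agrees with the simple trend.
(D) Be (period 2, group 2) vs Ba (period 6, group 2): the stated order agrees with the simple trend.
The exception is (B): pairing an electron in O's 2p⁴ costs repulsion energy, so O ionizes more easily than half-filled N (2p³).

(B)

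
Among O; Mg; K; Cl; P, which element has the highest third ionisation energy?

Mg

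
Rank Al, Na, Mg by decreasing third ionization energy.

Consider each +2 ion: Al²⁺ still has 1 valence electron; Na²⁺ is already 1 electron into the core; Mg²⁺ is the bare [Ne] core.
Breaking into a closed-shell core is much more expensive than removing a leftover valence electron — Na and Mg have the largest IE_3 here.
Tabulated IE_3 (kJ/mol): Al 2745, Na 6910, Mg 7733.
So the third ionization energies run Al < Na < Mg.

Mg > Na > Al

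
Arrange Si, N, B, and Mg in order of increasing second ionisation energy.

Mg < Si < B < N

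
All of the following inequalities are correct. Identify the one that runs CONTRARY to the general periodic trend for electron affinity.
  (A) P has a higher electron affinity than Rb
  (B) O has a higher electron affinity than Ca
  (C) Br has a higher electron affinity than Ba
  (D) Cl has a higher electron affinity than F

The general trend: electron affinity increases across a period and decreases down a group.
(A) P (period 3, group 15) vs Rb (period 5, group 1): the stated order agrees with the simple trend.
(B) O (period 2, group 16) vs Ca (period 4, group 2): the stated order agrees with the simple trend.
(C) Br (period 4, group 17) vs Ba (period 6, group 2): the stated order agrees with the simple trend.
(D) Cl (period 3, group 17) vs F (period 2, group 17): the stated order contradicts the simple trend.
The exception is (D): F's small 2p subshell makes the incoming electron feel strong e⁻–e⁻ repulsion, so Cl actually releases more energy on gaining an electron.

(D)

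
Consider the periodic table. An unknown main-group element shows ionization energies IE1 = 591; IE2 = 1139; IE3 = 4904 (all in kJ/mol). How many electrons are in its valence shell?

2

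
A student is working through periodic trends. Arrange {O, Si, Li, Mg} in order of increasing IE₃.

Si < O < Mg < Li

Consider each +2 ion: O²⁺ still has 4 valence electrons; Si²⁺ still has 2 valence electrons; Li²⁺ is already 1 electron into the core; Mg²⁺ is the bare [Ne] core.
Breaking into a closed-shell core is much more expensive than removing a leftover valence electron — Mg and Li have the largest IE_3 here.
Valence configurations: O²⁺ [He]2s²2p², Si²⁺ [Ne]3s².
Approximate IE_3 values (kJ/mol): O 5300, Si 3232, Li 11815, Mg 7733.
Overall IE_3 order: Si < O < Mg < Li.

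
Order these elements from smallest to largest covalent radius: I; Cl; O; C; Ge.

Moving right in a period, electrons are added to the same shell under a stronger nuclear pull, so atoms get smaller; moving down, a new shell is opened and atoms get larger.
Here both period and group differ, so the two effects have to be weighed against each other.
C > O: both are in period 2; the period trend gives C the larger value.
Cl > C: the two effects oppose for this pair; the down-group effect wins (99 vs 75 pm).
Ge > Cl: both effects reinforce here, so Ge is clearly the larger of the two.
I > Ge: period and group pull opposite ways; the down-group shift dominates (133 vs 121 pm).
Tabulated atomic radius (pm): C 75, O 63, Cl 99, Ge 121, I 133.
So from smallest to largest: O < C < Cl < Ge < I.

O, C, Cl, Ge, I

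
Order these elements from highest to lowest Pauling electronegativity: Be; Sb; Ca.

Be is in period 2, group 2; Ca is in period 4, group 2; Sb is in period 5, group 15.
Electronegativity increases across a period and decreases down a group, tracking effective nuclear charge and atomic size.
Neither a single period nor a single group — weigh both effects.
Be > Ca: Be sits above Ca in group 2, so the down-group effect alone puts Be higher.
Sb > Be: the two effects oppose for this pair; the across-period effect wins (2.05 vs 1.57).
For reference (Pauling): Be 1.57, Ca 1.00, Sb 2.05.
So from highest to lowest: Sb > Be > Ca.

Sb > Be > Ca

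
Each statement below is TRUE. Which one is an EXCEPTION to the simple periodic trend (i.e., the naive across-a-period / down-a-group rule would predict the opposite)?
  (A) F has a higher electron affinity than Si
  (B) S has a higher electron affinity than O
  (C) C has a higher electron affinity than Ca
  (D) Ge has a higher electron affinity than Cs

(B)

The general trend: electron affinity increases across a period and decreases down a group.
(A) F (period 2, group 17) vs Si (period 3, group 14): the stated order agrees with the simple trend.
(B) S (period 3, group 16) vs O (period 2, group 16): the stated order contradicts the simple trend.
(C) C (period 2, group 14) vs Ca (period 4, group 2): the stated order agrees with the simple trend.
(D) Ge (period 4, group 14) vs Cs (period 6, group 1): the stated order agrees with the simple trend.
The exception is (B): the compact 2p subshell of O repels the added electron more than S's larger 3p does.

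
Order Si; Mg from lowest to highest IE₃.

The third ionization energy removes an electron from the +2 ion. For each element: Si²⁺ still has 2 valence electrons; Mg²⁺ is the bare [Ne] core.
Core electrons are held far more tightly than valence electrons, so Mg tops the IE_3 order.
The numbers (kJ/mol): Si 3232, Mg 7733.
So the third ionization energies run Si < Mg.

Si < Mg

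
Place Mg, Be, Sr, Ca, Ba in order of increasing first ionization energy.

Ba < Sr < Ca < Mg < Be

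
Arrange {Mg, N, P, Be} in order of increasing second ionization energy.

Mg < Be < P < N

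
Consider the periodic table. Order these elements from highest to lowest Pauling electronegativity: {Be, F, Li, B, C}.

F > C > B > Be > Li

Li is in period 2, group 1; Be is in period 2, group 2; B is in period 2, group 13; C is in period 2, group 14; F is in period 2, group 17.
Smaller atoms with higher effective nuclear charge are more electronegative.
All lie in period 2, so electronegativity increases left to right.
So from highest to lowest: F > C > B > Be > Li.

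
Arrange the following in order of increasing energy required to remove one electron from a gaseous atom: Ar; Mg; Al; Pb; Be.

Be is in period 2, group 2; Mg is in period 3, group 2; Al is in period 3, group 13; Ar is in period 3, group 18; Pb is in period 6, group 14.
Across a period the outer electron is held more tightly (higher IE₁); down a group it sits in a higher shell, more shielded, and comes off more easily.
Here both period and group differ, so the two effects have to be weighed against each other.
Pb > Al: period and group pull opposite ways; the across-period shift dominates (716 vs 578 kJ/mol).
Mg > Pb: the two effects oppose for this pair; the down-group effect wins (738 vs 716 kJ/mol).
Be > Mg: Be sits above Mg in group 2, so the down-group effect alone puts Be higher.
Ar > Be: the two effects oppose for this pair; the across-period effect wins (1521 vs 900 kJ/mol).
Note the exception: Mg has a higher first ionization energy than Al, contrary to the simple trend — Al's single 3p electron is easier to remove than one from Mg's filled 3s².
Tabulated first ionization energy (kJ/mol): Be 900, Mg 738, Al 578, Ar 1521, Pb 716.
So from lowest to highest: Al < Pb < Mg < Be < Ar.

Al, Pb, Mg, Be, Ar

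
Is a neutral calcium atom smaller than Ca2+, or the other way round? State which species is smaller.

Ca2+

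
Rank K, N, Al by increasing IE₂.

IE_2 is the cost of taking one more electron from the +1 cation: K⁺ is the bare [Ar] core; N⁺ still has 4 valence electrons; Al⁺ still has 2 valence electrons.
Pulling an electron out of a noble-gas core costs far more than removing a remaining valence electron, so K sits at the high end of IE_2.
Valence configurations: N⁺ [He]2s²2p², Al⁺ [Ne]3s².
Tabulated IE_2 (kJ/mol): K 3052, N 2856, Al 1817.
Hence IE_2: Al < N < K.

Al, N, K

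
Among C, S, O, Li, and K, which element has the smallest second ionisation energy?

S

Consider each +1 ion: C⁺ still has 3 valence electrons; S⁺ still has 5 valence electrons; O⁺ still has 5 valence electrons; Li⁺ is the bare [He] core; K⁺ is the bare [Ar] core.
Usually core removal costs more than valence removal, but here the competition is close: a tightly held n=2 valence electron can cost more to remove than an n=3 core electron, so the actual values have to decide it.
Valence configurations: C⁺ [He]2s²2p¹, S⁺ [Ne]3s²3p³, O⁺ [He]2s²2p³.
Tabulated IE_2 (kJ/mol): C 2353, S 2252, O 3388, Li 7298, K 3052.
Putting it together, IE_2: S < C < K < O < Li.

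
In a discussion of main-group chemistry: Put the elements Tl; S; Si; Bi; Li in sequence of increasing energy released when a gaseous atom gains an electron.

Tl < Li < Bi < Si < S

Electron affinity generally becomes more exothermic across a period toward the halogens and less exothermic down a group.
These span different periods and groups, so the two trends combine.
Li > Tl: period and group pull opposite ways; the down-group shift dominates (60 vs 19 kJ/mol).
Bi > Li: period and group pull opposite ways; the across-period shift dominates (91 vs 60 kJ/mol).
Si > Bi: period and group pull opposite ways; the down-group shift dominates (134 vs 91 kJ/mol).
S > Si: S lies to the right of Si in period 3, so the across-period effect alone puts S higher.
For reference (kJ/mol): Li 60, Si 134, S 200, Tl 19, Bi 91.
So from lowest to highest: Tl < Li < Bi < Si < S.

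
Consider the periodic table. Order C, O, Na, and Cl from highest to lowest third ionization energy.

IE_3 is the cost of taking one more electron from the +2 cation: C²⁺ still has 2 valence electrons; O²⁺ still has 4 valence electrons; Na²⁺ is already 1 electron into the core; Cl²⁺ still has 5 valence electrons.
Breaking into a closed-shell core is much more expensive than removing a leftover valence electron — Na has the largest IE_3 here.
Valence configurations: C²⁺ [He]2s², O²⁺ [He]2s²2p², Cl²⁺ [Ne]3s²3p³.
Approximate IE_3 values (kJ/mol): C 4620, O 5300, Na 6910, Cl 3822.
Hence IE_3: Cl < C < O < Na.

Na > O > C > Cl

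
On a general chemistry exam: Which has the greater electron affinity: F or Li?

F

Li is in period 2, group 1; F is in period 2, group 17.
Atoms with high Z_eff and room in the valence shell (especially the halogens) have the most exothermic electron affinities.
All lie in period 2, so electron affinity increases left to right.
So F has the greater electron affinity (F > Li).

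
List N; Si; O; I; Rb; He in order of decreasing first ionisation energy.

Removing the outermost electron gets harder across a period and easier down a group.
Neither a single period nor a single group — weigh both effects.
Si > Rb: relative to Rb, both the across-period and down-group shifts push Si's first ionization energy up.
I > Si: the two effects oppose for this pair; the across-period effect wins (1008 vs 786 kJ/mol).
O > I: period and group pull opposite ways; the down-group shift dominates (1314 vs 1008 kJ/mol).
N > O: this pair runs against the simple trend — see the exception note.
He > N: both effects reinforce here, so He is clearly the higher of the two.
Note the exception: N has a higher first ionization energy than O, contrary to the simple trend — pairing an electron in O's 2p⁴ costs repulsion energy, so O ionizes more easily than half-filled N (2p³).
Tabulated first ionization energy (kJ/mol): He 2372, N 1402, O 1314, Si 786, Rb 403, I 1008.
So from highest to lowest: He > N > O > I > Si > Rb.

He > N > O > I > Si > Rb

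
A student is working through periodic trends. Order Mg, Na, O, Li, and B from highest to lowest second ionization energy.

After 1 electron has been removed, what remains? Mg⁺ still has 1 valence electron; Na⁺ is the bare [Ne] core; O⁺ still has 5 valence electrons; Li⁺ is the bare [He] core; B⁺ still has 2 valence electrons.
Core electrons are held far more tightly than valence electrons, so Na and Li top the IE_2 order.
Valence configurations: Mg⁺ [Ne]3s¹, O⁺ [He]2s²2p³, B⁺ [He]2s².
Approximate IE_2 values (kJ/mol): Mg 1451, Na 4562, O 3388, Li 7298, B 2427.
Putting it together, IE_2: Mg < B < O < Na < Li.

Li > Na > O > B > Mg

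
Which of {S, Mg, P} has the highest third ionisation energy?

Mg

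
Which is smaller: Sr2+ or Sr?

Sr2+

Forming Sr2+ removes 2 electrons from Sr. Fewer electrons for the same nuclear charge means less shielding and a higher Z_eff on the remaining electrons, and for main-group metals the entire outer shell is lost.
A cation is smaller than its parent atom: Sr2+ < Sr.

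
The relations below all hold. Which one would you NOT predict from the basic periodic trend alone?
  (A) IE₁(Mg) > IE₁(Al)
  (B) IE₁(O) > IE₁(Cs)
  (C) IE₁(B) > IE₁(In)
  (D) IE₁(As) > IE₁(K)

(A)

The general trend: first ionization energy increases across a period and decreases down a group.
(A) Mg (period 3, group 2) vs Al (period 3, group 13): the stated order contradicts the simple trend.
(B) O (period 2, group 16) vs Cs (period 6, group 1): the stated order agrees with the simple trend.
(C) B (period 2, group 13) vs In (period 5, group 13): the stated order agrees with the simple trend.
(D) As (period 4, group 15) vs K (period 4, group 1): the stated order agrees with the simple trend.
The exception is (A): Al's single 3p electron is easier to remove than one from Mg's filled 3s².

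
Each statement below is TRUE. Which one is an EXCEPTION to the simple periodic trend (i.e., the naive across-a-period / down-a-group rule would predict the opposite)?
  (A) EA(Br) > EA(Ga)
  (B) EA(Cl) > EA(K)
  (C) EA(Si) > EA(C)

(C)

The general trend: electron affinity increases across a period and decreases down a group.
(A) Br (period 4, group 17) vs Ga (period 4, group 13): the stated order agrees with the simple trend.
(B) Cl (period 3, group 17) vs K (period 4, group 1): the stated order agrees with the simple trend.
(C) Si (period 3, group 14) vs C (period 2, group 14): the stated order contradicts the simple trend.
The exception is (C): Si's larger, more diffuse 3p orbitals accept an added electron slightly more readily than C's compact 2p.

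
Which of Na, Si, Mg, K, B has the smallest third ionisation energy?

Consider each +2 ion: Na²⁺ is already 1 electron into the core; Si²⁺ still has 2 valence electrons; Mg²⁺ is the bare [Ne] core; K²⁺ is already 1 electron into the core; B²⁺ still has 1 valence electron.
Breaking into a closed-shell core is much more expensive than removing a leftover valence electron — K, Na and Mg have the largest IE_3 here.
Valence configurations: Si²⁺ [Ne]3s², B²⁺ [He]2s¹.
Approximate IE_3 values (kJ/mol): Na 6910, Si 3232, Mg 7733, K 4420, B 3660.
Overall IE_3 order: Si < B < K < Na < Mg.

Si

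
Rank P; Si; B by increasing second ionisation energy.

Si < P < B

Consider each +1 ion: P⁺ still has 4 valence electrons; Si⁺ still has 3 valence electrons; B⁺ still has 2 valence electrons.
All are still removing valence electrons, so compare the +1 ions as you would atoms: IE_2 generally rises across a period (higher Z_eff) and falls down a group (larger shell), subject to the usual subshell exceptions.
Valence configurations: P⁺ [Ne]3s²3p², Si⁺ [Ne]3s²3p¹, B⁺ [He]2s².
Approximate IE_2 values (kJ/mol): P 1907, Si 1577, B 2427.
Hence IE_2: Si < P < B.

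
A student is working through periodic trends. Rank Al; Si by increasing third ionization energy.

The third ionization energy removes an electron from the +2 ion. For each element: Al²⁺ still has 1 valence electron; Si²⁺ still has 2 valence electrons.
All are still removing valence electrons, so compare the +2 ions as you would atoms: IE_3 generally rises across a period (higher Z_eff) and falls down a group (larger shell), subject to the usual subshell exceptions.
Valence configurations: Al²⁺ [Ne]3s¹, Si²⁺ [Ne]3s².
Tabulated IE_3 (kJ/mol): Al 2745, Si 3232.
Overall IE_3 order: Al < Si.

Al, Si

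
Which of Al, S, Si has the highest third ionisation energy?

S

Consider each +2 ion: Al²⁺ still has 1 valence electron; S²⁺ still has 4 valence electrons; Si²⁺ still has 2 valence electrons.
All are still removing valence electrons, so compare the +2 ions as you would atoms: IE_3 generally rises across a period (higher Z_eff) and falls down a group (larger shell), subject to the usual subshell exceptions.
Valence configurations: Al²⁺ [Ne]3s¹, S²⁺ [Ne]3s²3p², Si²⁺ [Ne]3s².
Approximate IE_3 values (kJ/mol): Al 2745, S 3357, Si 3232.
Putting it together, IE_3: Al < Si < S.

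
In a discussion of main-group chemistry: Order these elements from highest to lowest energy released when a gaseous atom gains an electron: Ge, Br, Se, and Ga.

Br > Se > Ge > Ga

Ga is in period 4, group 13; Ge is in period 4, group 14; Se is in period 4, group 16; Br is in period 4, group 17.
Atoms with high Z_eff and room in the valence shell (especially the halogens) have the most exothermic electron affinities.
All lie in period 4, so electron affinity increases left to right.
So from highest to lowest: Br > Se > Ge > Ga.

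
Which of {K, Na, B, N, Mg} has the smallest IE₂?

Mg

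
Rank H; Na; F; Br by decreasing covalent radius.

H is in period 1, group 1; F is in period 2, group 17; Na is in period 3, group 1; Br is in period 4, group 17.
Radius decreases left→right (rising Z_eff, same n) and increases top→bottom (higher n).
These span different periods and groups, so the two trends combine.
F > H: the two effects oppose for this pair; the down-group effect wins (64 vs 32 pm).
Br > F: they share group 17; the group trend gives Br the larger value.
Na > Br: the two effects oppose for this pair; the across-period effect wins (155 vs 114 pm).
For reference (pm): H 32, F 64, Na 155, Br 114.
So from largest to smallest: Na > Br > F > H.

Na, Br, F, H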